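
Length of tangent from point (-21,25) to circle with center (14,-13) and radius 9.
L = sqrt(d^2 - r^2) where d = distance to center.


d = sqrt((-21-14)^2 + (25+ 13)^2) = sqrt(1225+1444) = 51.6624
L = sqrt(2669.0000 - 81) = sqrt(2588.0000) = 50.8724

50.8724


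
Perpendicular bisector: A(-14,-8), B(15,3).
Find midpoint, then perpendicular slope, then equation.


Midpoint = (0.5, -2.5)
Slope of AB = dy/dx = 11/29 = 0.3793
Perp slope = -dx/dy = -29/11 = -2.6364
b = My - (perp slope)*Mx = -2.5 + (29*0.5)/11 = -2.5 + 1.3182 = -1.1818

y = -2.6364x - 1.1818


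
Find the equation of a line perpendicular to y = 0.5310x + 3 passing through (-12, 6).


Perpendicular slope = -1/m1 = -1/0.5310 = -1.8832
b2 = y0 - m2*x0 = 6 - 12/0.5310 = 6 - 22.5989 = -16.5989

y = -1.8832x - 16.5989


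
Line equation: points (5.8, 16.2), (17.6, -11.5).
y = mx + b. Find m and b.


m = (-27.7)/(11.8) = -2.3475
b = y1 - m*x1 = 16.2 - (-27.7*5.8)/(11.8) = 16.2 + 13.6153 = 29.8153

y = -2.3475x + 29.8153


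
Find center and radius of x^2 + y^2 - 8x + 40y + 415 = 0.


h = -D/2 = 8/2 = 4
k = -E/2 = -40/2 = -20
r^2 = h^2 + k^2 - F = 16 + 400 - 415 = 1
r = 1

Center (4, -20), radius = 1


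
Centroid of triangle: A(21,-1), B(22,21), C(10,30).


Gx = (21+22+10)/3 = 53/3 = 17.6667
Gy = (-1+21+30)/3 = 50/3 = 16.6667

G = (17.6667, 16.6667)


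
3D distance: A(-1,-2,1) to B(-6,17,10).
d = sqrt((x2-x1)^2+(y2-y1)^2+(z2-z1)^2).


dx=-5, dy=19, dz=9
d = sqrt(25+361+81) = sqrt(467) = 21.6102

21.6102


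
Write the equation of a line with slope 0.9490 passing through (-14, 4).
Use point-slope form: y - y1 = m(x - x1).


y - 4 = 0.9490(x + 14)
y = 0.9490x + 4 - 0.9490*(-14)
y = 0.9490x + 17.2860

y = 0.9490x + 17.2860


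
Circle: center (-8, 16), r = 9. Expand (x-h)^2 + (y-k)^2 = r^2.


(x+ 8)^2 + (y-16)^2 = 9^2
D = -2h = 16, E = -2k = -32
F = h^2+k^2-r^2 = 64+256-81 = 239

x^2 + y^2 + 16x - 32y + 239 = 0


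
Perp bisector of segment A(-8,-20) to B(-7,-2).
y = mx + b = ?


Midpoint = (-7.5, -11)
Slope of AB = dy/dx = 18/1 = 18.0000
Perp slope = -dx/dy = -1/18 = -0.0556
b = My - (perp slope)*Mx = -11 + (1*(-7.5))/18 = -11 - 0.4167 = -11.4167

y = -0.0556x - 11.4167


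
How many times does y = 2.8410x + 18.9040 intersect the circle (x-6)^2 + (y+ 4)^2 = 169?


Substitute y = 2.8410x + 18.9040: (x-6)^2 + (2.8410x+18.9040+ 4)^2 = 169
Expand to Ax^2 + Bx + C = 0, where b-k = 22.904
A = 1+m^2 = 9.071281
B = 2(m(b-k) - h) = 2(2.8410*22.904 - 6) = 118.140528
C = h^2 + (b-k)^2 - r^2 = 36 + 524.593216 - 169 = 391.593216
disc = B^2-4AC = 13957.1844 - 14209.0084 = -251.8240
disc < 0

0 intersection points


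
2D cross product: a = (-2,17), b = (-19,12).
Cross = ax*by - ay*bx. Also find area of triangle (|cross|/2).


cross = -2*12 - 17*(-19) = -24 + 323 = 299
Triangle area = |299|/2 = 299/2 = 149.5000

cross = 299, triangle area = 149.5000


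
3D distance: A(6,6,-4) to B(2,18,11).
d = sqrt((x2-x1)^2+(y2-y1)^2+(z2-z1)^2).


dx=-4, dy=12, dz=15
d = sqrt(16+144+225) = sqrt(385) = 19.6214

19.6214


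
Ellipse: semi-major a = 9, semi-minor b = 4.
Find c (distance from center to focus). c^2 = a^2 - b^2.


c^2 = 9^2 - 4^2 = 81 - 16 = 65
c = sqrt(65) = 8.0623

c = 8.0623


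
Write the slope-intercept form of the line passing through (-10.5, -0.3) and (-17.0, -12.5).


m = (-12.2)/(-6.5) = 1.8769
b = y1 - m*x1 = -0.3 - (-12.2*(-10.5))/(-6.5) = -0.3 + 19.7077 = 19.4077

y = 1.8769x + 19.4077


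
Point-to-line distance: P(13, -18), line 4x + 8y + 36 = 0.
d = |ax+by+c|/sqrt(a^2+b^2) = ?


|4*13 + 8*(-18) + 36| = |-56| = 56
sqrt(16 + 64) = sqrt(80) = 8.9443
d = 56/sqrt(80) = 6.2610

6.2610


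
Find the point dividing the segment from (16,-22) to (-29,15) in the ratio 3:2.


Px = (3*(-29) + 2*16)/5 = -55/5 = -11.0000
Py = (3*15 + 2*(-22))/5 = 1/5 = 0.2000

P = (-11.0000, 0.2000)


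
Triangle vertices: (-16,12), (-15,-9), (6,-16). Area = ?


-16*(-9+ 16) = -112
-15*(-16-12) = 420
6*(12+ 9) = 126
sum = 434
Area = |434|/2 = 217.0000

217.0000 sq units


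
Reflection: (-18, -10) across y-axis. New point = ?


Reflection rule for y-axis: (-x, y)
(-18, -10) -> (18, -10)

(18, -10)


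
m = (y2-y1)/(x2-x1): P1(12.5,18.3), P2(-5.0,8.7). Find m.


dy = 8.7 - 18.3 = -9.6
dx = -5.0 - 12.5 = -17.5
m = -9.6/(-17.5) = 0.5486

m = 0.5486


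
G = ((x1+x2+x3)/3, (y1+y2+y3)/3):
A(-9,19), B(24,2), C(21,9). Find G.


Gx = (-9+24+21)/3 = 36/3 = 12.0000
Gy = (19+2+9)/3 = 30/3 = 10.0000

G = (12.0000, 10.0000)


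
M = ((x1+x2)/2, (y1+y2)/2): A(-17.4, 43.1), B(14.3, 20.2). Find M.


Mx = (-17.4 + 14.3)/2 = -3.1/2 = -1.5500
My = (43.1 + 20.2)/2 = 63.3/2 = 31.6500

(-1.5500, 31.6500)


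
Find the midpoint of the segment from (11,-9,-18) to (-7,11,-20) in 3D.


Mx = (11- 7)/2 = 2.0000
My = (-9+11)/2 = 1.0000
Mz = (-18- 20)/2 = -19.0000

M = (2.0000, 1.0000, -19.0000)


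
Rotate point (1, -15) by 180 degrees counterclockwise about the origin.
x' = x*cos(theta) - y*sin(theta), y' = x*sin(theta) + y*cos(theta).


cos(180) = -1, sin(180) = 0
x' = 1*(-1) + 15*0 = -1
y' = 1*0 - 15*(-1) = 15

(-1, 15)


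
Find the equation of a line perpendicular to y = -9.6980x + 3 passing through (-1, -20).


Perpendicular slope = -1/m1 = -1/(-9.6980) = 0.1031
b2 = y0 - m2*x0 = -20 - 1/(-9.6980) = -20 + 0.1031 = -19.8969

y = 0.1031x - 19.8969


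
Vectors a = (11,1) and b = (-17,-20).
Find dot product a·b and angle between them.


a·b = 11*(-17) + 1*(-20) = -187 - 20 = -207
|a| = sqrt(121+1) = 11.0454
|b| = sqrt(289+400) = 26.2488
cos(theta) = -207/(sqrt(122)*sqrt(689)) = -207/sqrt(84058) = -0.713971
theta = arccos(-207/sqrt(84058)) = 135.5590 degrees

a·b = -207, theta = 135.5590 deg


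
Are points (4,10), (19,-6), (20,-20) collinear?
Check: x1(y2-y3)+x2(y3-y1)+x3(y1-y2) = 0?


4*(-6+ 20) + 19*(-20-10) + 20*(10+ 6)
= 56 - 570 + 320 = -194

No, not collinear (determinant = -194)


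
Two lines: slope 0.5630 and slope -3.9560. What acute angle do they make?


m1-m2 = 4.519
1+m1*m2 = -1.227228
tan(theta) = |4.519/(-1.227228)| = 3.682282
theta = arctan(|4.519/(-1.227228)|) = 74.8066 degrees (acute angle)

74.8066 degrees


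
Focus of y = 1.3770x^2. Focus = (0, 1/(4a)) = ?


a = 1.3770
4a = 5.5080
focus = (0, 1/5.5080) = (0, 0.1816)

Focus = (0, 0.1816)


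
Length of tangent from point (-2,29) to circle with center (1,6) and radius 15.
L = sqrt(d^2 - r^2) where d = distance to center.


d = sqrt((-2-1)^2 + (29-6)^2) = sqrt(9+529) = 23.1948
L = sqrt(538.0000 - 225) = sqrt(313.0000) = 17.6918

17.6918


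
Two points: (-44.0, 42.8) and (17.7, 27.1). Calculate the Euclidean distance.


dx = 17.7 + 44.0 = 61.7
dy = 27.1 - 42.8 = -15.7
d = sqrt(3806.89 + 246.49) = sqrt(4053.38) = 63.6662

63.6662


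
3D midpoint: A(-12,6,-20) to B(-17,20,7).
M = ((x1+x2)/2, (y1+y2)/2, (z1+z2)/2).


Mx = (-12- 17)/2 = -14.5000
My = (6+20)/2 = 13.0000
Mz = (-20+7)/2 = -6.5000

M = (-14.5000, 13.0000, -6.5000)


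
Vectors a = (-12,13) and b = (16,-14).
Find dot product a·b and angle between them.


a·b = -12*16 + 13*(-14) = -192 - 182 = -374
|a| = sqrt(144+169) = 17.6918
|b| = sqrt(256+196) = 21.2603
cos(theta) = -374/(sqrt(313)*sqrt(452)) = -374/sqrt(141476) = -0.994329
theta = arccos(-374/sqrt(141476)) = 173.8953 degrees

a·b = -374, theta = 173.8953 deg


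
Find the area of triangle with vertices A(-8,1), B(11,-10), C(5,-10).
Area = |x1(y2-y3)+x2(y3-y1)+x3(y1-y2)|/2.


-8*(-10+ 10) = 0
11*(-10-1) = -121
5*(1+ 10) = 55
sum = -66
Area = |-66|/2 = 33.0000

33.0000 sq units


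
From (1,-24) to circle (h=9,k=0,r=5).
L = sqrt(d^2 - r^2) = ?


d = sqrt((1-9)^2 + (-24-0)^2) = sqrt(64+576) = 25.2982
L = sqrt(640.0000 - 25) = sqrt(615.0000) = 24.7992

24.7992


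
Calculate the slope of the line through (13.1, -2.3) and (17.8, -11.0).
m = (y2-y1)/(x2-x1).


dy = -11.0 + 2.3 = -8.7
dx = 17.8 - 13.1 = 4.7
m = -8.7/4.7 = -1.8511

m = -1.8511


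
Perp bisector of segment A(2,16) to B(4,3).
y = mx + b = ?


Midpoint = (3, 9.5)
Slope of AB = dy/dx = -13/2 = -6.5000
Perp slope = -dx/dy = 2/13 = 0.1538
b = My - (perp slope)*Mx = 9.5 + (2*3)/(-13) = 9.5 - 0.4615 = 9.0385

y = 0.1538x + 9.0385


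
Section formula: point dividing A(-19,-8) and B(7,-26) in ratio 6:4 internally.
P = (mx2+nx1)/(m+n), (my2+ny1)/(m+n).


Px = (6*7 + 4*(-19))/10 = -34/10 = -3.4000
Py = (6*(-26) + 4*(-8))/10 = -188/10 = -18.8000

P = (-3.4000, -18.8000)


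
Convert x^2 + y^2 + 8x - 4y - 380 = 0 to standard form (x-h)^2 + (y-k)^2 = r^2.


h = -D/2 = -8/2 = -4
k = -E/2 = 4/2 = 2
r^2 = h^2 + k^2 - F = 16 + 4 + 380 = 400
r = 20

Center (-4, 2), radius = 20


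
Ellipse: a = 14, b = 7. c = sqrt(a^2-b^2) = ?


c^2 = 14^2 - 7^2 = 196 - 49 = 147
c = sqrt(147) = 12.1244

c = 12.1244


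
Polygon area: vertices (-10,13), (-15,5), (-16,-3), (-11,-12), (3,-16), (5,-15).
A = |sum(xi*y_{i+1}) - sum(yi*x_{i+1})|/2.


sum(xi*y_{i+1}) = -10*5 - 15*(-3) - 16*(-12) - 11*(-16) + 3*(-15) + 5*13 = 383
sum(yi*x_{i+1}) = 13*(-15) + 5*(-16) - 3*(-11) - 12*3 - 16*5 - 15*(-10) = -208
Area = |383 + 208|/2 = 591/2 = 295.5000

295.5000 sq units


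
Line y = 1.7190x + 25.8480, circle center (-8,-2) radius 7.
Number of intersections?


Substitute y = 1.7190x + 25.8480: (x+ 8)^2 + (1.7190x+25.8480+ 2)^2 = 49
Expand to Ax^2 + Bx + C = 0, where b-k = 27.848
A = 1+m^2 = 3.954961
B = 2(m(b-k) - h) = 2(1.7190*27.848 + 8) = 111.741424
C = h^2 + (b-k)^2 - r^2 = 64 + 775.511104 - 49 = 790.511104
disc = B^2-4AC = 12486.1458 - 12505.7623 = -19.6165
disc < 0

0 intersection points


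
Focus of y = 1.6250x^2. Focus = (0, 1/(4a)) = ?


a = 1.6250
4a = 6.5000
focus = (0, 1/6.5000) = (0, 0.1538)

Focus = (0, 0.1538)


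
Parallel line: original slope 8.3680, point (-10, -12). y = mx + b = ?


Parallel lines have equal slopes.
m2 = 8.3680
b2 = -12 - 8.3680*(-10) = 71.6800

y = 8.3680x + 71.6800


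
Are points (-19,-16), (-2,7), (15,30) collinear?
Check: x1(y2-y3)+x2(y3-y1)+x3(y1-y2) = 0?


-19*(7-30) - 2*(30+ 16) + 15*(-16-7)
= 437 - 92 - 345 = 0

Yes, collinear (determinant = 0)


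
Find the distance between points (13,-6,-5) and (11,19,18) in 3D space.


dx=-2, dy=25, dz=23
d = sqrt(4+625+529) = sqrt(1158) = 34.0294

34.0294


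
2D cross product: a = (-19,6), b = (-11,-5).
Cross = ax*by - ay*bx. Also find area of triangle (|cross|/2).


cross = -19*(-5) - 6*(-11) = 95 + 66 = 161
Triangle area = |161|/2 = 161/2 = 80.5000

cross = 161, triangle area = 80.5000


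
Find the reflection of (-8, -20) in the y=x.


Reflection rule for y=x: (y, x)
(-8, -20) -> (-20, -8)

(-20, -8)


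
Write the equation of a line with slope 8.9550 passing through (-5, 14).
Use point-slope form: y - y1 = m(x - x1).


y - 14 = 8.9550(x + 5)
y = 8.9550x + 14 - 8.9550*(-5)
y = 8.9550x + 58.7750

y = 8.9550x + 58.7750


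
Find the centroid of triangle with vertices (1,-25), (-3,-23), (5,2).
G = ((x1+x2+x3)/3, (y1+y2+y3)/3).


Gx = (1- 3+5)/3 = 3/3 = 1.0000
Gy = (-25- 23+2)/3 = -46/3 = -15.3333

G = (1.0000, -15.3333)


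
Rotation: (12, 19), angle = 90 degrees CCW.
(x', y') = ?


cos(90) = 0, sin(90) = 1
x' = 12*0 - 19*1 = -19
y' = 12*1 + 19*0 = 12

(-19, 12)


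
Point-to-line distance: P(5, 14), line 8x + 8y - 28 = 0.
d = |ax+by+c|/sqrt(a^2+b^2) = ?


|8*5 + 8*14 - 28| = |124| = 124
sqrt(64 + 64) = sqrt(128) = 11.3137
d = 124/sqrt(128) = 10.9602

10.9602


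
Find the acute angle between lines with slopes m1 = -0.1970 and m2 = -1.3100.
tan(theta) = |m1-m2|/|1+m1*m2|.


m1-m2 = 1.113
1+m1*m2 = 1.25807
tan(theta) = |1.113/1.25807| = 0.884688
theta = arctan(|1.113/1.25807|) = 41.4988 degrees (acute angle)

41.4988 degrees


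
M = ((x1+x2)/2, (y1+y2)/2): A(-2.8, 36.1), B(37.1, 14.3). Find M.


Mx = (-2.8 + 37.1)/2 = 34.3/2 = 17.1500
My = (36.1 + 14.3)/2 = 50.4/2 = 25.2000

(17.1500, 25.2000)


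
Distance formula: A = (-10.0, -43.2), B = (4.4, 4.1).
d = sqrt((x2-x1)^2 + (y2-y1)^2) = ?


dx = 4.4 + 10.0 = 14.4
dy = 4.1 + 43.2 = 47.3
d = sqrt(207.36 + 2237.29) = sqrt(2444.65) = 49.4434

49.4434


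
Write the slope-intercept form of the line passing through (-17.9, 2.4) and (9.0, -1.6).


m = (-4.0)/(26.9) = -0.1487
b = y1 - m*x1 = 2.4 - (-4.0*(-17.9))/(26.9) = 2.4 - 2.6617 = -0.2617

y = -0.1487x - 0.2617


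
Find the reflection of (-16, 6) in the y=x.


Reflection rule for y=x: (y, x)
(-16, 6) -> (6, -16)

(6, -16)


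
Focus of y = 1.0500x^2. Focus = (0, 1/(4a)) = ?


a = 1.0500
4a = 4.2000
focus = (0, 1/4.2000) = (0, 0.2381)

Focus = (0, 0.2381)


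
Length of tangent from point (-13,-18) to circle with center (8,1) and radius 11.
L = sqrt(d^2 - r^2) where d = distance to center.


d = sqrt((-13-8)^2 + (-18-1)^2) = sqrt(441+361) = 28.3196
L = sqrt(802.0000 - 121) = sqrt(681.0000) = 26.0960

26.0960


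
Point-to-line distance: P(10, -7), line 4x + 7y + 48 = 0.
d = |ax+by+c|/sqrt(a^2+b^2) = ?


|4*10 + 7*(-7) + 48| = |39| = 39
sqrt(16 + 49) = sqrt(65) = 8.0623
d = 39/sqrt(65) = 4.8374

4.8374


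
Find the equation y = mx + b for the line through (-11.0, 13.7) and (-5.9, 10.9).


m = (-2.8)/(5.1) = -0.5490
b = y1 - m*x1 = 13.7 - (-2.8*(-11.0))/(5.1) = 13.7 - 6.0392 = 7.6608

y = -0.5490x + 7.6608


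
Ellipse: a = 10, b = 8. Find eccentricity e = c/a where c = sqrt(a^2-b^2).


c = sqrt(100-64) = sqrt(36) = 6.0000
e = c/a = 6/10 = 0.6000

e = 0.6000


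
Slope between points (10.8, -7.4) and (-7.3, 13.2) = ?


dy = 13.2 + 7.4 = 20.6
dx = -7.3 - 10.8 = -18.1
m = 20.6/(-18.1) = -1.1381

m = -1.1381


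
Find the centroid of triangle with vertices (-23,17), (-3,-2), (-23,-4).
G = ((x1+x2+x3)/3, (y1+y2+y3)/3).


Gx = (-23- 3- 23)/3 = -49/3 = -16.3333
Gy = (17- 2- 4)/3 = 11/3 = 3.6667

G = (-16.3333, 3.6667)


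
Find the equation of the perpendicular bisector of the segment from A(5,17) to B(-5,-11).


Midpoint = (0, 3)
Slope of AB = dy/dx = -28/(-10) = 2.8000
Perp slope = -dx/dy = -10/28 = -0.3571
b = My - (perp slope)*Mx = 3 + (-10*0)/(-28) = 3 + 0 = 3.0000

y = -0.3571x + 3.0000


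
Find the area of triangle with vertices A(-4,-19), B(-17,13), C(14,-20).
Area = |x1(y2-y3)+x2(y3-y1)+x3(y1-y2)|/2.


-4*(13+ 20) = -132
-17*(-20+ 19) = 17
14*(-19-13) = -448
sum = -563
Area = |-563|/2 = 281.5000

281.5000 sq units


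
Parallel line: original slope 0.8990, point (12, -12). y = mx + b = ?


Parallel lines have equal slopes.
m2 = 0.8990
b2 = -12 - 0.8990*12 = -22.7880

y = 0.8990x - 22.7880


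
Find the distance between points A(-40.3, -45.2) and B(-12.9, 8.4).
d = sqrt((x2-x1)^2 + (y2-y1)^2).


dx = -12.9 + 40.3 = 27.4
dy = 8.4 + 45.2 = 53.6
d = sqrt(750.76 + 2872.96) = sqrt(3623.72) = 60.1973

60.1973


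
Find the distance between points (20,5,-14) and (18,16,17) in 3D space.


dx=-2, dy=11, dz=31
d = sqrt(4+121+961) = sqrt(1086) = 32.9545

32.9545


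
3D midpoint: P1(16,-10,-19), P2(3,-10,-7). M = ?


Mx = (16+3)/2 = 9.5000
My = (-10- 10)/2 = -10.0000
Mz = (-19- 7)/2 = -13.0000

M = (9.5000, -10.0000, -13.0000)


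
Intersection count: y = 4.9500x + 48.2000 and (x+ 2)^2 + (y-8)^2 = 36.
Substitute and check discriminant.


Substitute y = 4.9500x + 48.2000: (x+ 2)^2 + (4.9500x+48.2000-8)^2 = 36
Expand to Ax^2 + Bx + C = 0, where b-k = 40.2
A = 1+m^2 = 25.5025
B = 2(m(b-k) - h) = 2(4.9500*40.2 + 2) = 401.98
C = h^2 + (b-k)^2 - r^2 = 4 + 1616.04 - 36 = 1584.04
disc = B^2-4AC = 161587.9204 - 161587.9204 = 0
disc = 0

1 intersection point (tangent)


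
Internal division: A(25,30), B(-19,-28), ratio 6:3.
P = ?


Px = (6*(-19) + 3*25)/9 = -39/9 = -4.3333
Py = (6*(-28) + 3*30)/9 = -78/9 = -8.6667

P = (-4.3333, -8.6667)


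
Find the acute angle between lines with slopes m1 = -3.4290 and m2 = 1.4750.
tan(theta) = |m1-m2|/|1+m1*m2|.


m1-m2 = -4.904
1+m1*m2 = -4.057775
tan(theta) = |-4.904/(-4.057775)| = 1.208544
theta = arctan(|-4.904/(-4.057775)|) = 50.3942 degrees (acute angle)

50.3942 degrees


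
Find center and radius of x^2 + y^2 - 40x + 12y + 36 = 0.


h = -D/2 = 40/2 = 20
k = -E/2 = -12/2 = -6
r^2 = h^2 + k^2 - F = 400 + 36 - 36 = 400
r = 20

Center (20, -6), radius = 20


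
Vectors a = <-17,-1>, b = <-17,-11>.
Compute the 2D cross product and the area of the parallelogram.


cross = -17*(-11) + 1*(-17) = 187 - 17 = 170
Parallelogram area = |170| = 170

cross = 170, parallelogram area = 170


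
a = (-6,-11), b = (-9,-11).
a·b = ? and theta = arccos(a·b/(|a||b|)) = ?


a·b = -6*(-9) - 11*(-11) = 54 + 121 = 175
|a| = sqrt(36+121) = 12.5300
|b| = sqrt(81+121) = 14.2127
cos(theta) = 175/(sqrt(157)*sqrt(202)) = 175/sqrt(31714) = 0.982681
theta = arccos(175/sqrt(31714)) = 10.6789 degrees

a·b = 175, theta = 10.6789 deg


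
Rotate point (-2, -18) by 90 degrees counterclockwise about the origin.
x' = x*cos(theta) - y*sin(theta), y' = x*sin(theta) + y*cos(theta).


cos(90) = 0, sin(90) = 1
x' = -2*0 + 18*1 = 18
y' = -2*1 - 18*0 = -2

(18, -2)


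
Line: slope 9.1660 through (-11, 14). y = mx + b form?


y - 14 = 9.1660(x + 11)
y = 9.1660x + 14 - 9.1660*(-11)
y = 9.1660x + 114.8260

y = 9.1660x + 114.8260


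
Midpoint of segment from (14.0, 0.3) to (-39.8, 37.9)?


Mx = (14.0 - 39.8)/2 = -25.8/2 = -12.9000
My = (0.3 + 37.9)/2 = 38.2/2 = 19.1000

(-12.9000, 19.1000)


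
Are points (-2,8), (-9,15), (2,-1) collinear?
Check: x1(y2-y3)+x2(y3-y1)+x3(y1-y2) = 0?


-2*(15+ 1) - 9*(-1-8) + 2*(8-15)
= -32 + 81 - 14 = 35

No, not collinear (determinant = 35)


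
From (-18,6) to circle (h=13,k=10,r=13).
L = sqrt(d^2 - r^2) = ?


d = sqrt((-18-13)^2 + (6-10)^2) = sqrt(961+16) = 31.2570
L = sqrt(977.0000 - 169) = sqrt(808.0000) = 28.4253

28.4253


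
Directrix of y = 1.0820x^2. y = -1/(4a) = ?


a = 1.0820
1/(4a) = 0.2311
directrix: y = -0.2311 = -0.2311

y = -0.2311


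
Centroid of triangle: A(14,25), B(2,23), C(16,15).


Gx = (14+2+16)/3 = 32/3 = 10.6667
Gy = (25+23+15)/3 = 63/3 = 21.0000

G = (10.6667, 21.0000)


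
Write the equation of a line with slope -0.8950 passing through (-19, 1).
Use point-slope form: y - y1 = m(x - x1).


y - 1 = -0.8950(x + 19)
y = -0.8950x + 1 + 0.8950*(-19)
y = -0.8950x - 16.0050

y = -0.8950x - 16.0050


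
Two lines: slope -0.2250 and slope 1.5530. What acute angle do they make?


m1-m2 = -1.778
1+m1*m2 = 0.650575
tan(theta) = |-1.778/0.650575| = 2.732967
theta = arctan(|-1.778/0.650575|) = 69.9023 degrees (acute angle)

69.9023 degrees


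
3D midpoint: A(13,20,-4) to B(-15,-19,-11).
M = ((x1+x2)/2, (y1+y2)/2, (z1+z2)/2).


Mx = (13- 15)/2 = -1.0000
My = (20- 19)/2 = 0.5000
Mz = (-4- 11)/2 = -7.5000

M = (-1.0000, 0.5000, -7.5000)


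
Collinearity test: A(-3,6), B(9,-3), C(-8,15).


-3*(-3-15) + 9*(15-6) - 8*(6+ 3)
= 54 + 81 - 72 = 63

No, not collinear (determinant = 63)


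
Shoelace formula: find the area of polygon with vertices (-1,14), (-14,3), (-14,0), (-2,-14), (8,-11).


sum(xi*y_{i+1}) = -1*3 - 14*0 - 14*(-14) - 2*(-11) + 8*14 = 327
sum(yi*x_{i+1}) = 14*(-14) + 3*(-14) + 0*(-2) - 14*8 - 11*(-1) = -339
Area = |327 + 339|/2 = 666/2 = 333.0000

333.0000 sq units


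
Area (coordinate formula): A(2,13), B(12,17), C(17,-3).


2*(17+ 3) = 40
12*(-3-13) = -192
17*(13-17) = -68
sum = -220
Area = |-220|/2 = 110.0000

110.0000 sq units


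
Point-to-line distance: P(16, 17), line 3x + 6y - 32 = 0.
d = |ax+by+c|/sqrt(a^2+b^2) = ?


|3*16 + 6*17 - 32| = |118| = 118
sqrt(9 + 36) = sqrt(45) = 6.7082
d = 118/sqrt(45) = 17.5904

17.5904


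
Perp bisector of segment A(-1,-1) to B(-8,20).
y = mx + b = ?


Midpoint = (-4.5, 9.5)
Slope of AB = dy/dx = 21/(-7) = -3.0000
Perp slope = -dx/dy = 7/21 = 0.3333
b = My - (perp slope)*Mx = 9.5 + (-7*(-4.5))/21 = 9.5 + 1.5000 = 11.0000

y = 0.3333x + 11.0000


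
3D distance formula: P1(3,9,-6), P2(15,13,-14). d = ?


dx=12, dy=4, dz=-8
d = sqrt(144+16+64) = sqrt(224) = 14.9666

14.9666


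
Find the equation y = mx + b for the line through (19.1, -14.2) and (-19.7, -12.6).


m = (1.6)/(-38.8) = -0.0412
b = y1 - m*x1 = -14.2 - (1.6*19.1)/(-38.8) = -14.2 + 0.7876 = -13.4124

y = -0.0412x - 13.4124


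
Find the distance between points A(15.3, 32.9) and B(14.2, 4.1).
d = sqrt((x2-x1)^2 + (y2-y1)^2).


dx = 14.2 - 15.3 = -1.1
dy = 4.1 - 32.9 = -28.8
d = sqrt(1.21 + 829.44) = sqrt(830.65) = 28.8210

28.8210


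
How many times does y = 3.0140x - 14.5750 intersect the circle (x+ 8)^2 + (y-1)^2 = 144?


Substitute y = 3.0140x - 14.5750: (x+ 8)^2 + (3.0140x- 14.5750-1)^2 = 144
Expand to Ax^2 + Bx + C = 0, where b-k = -15.575
A = 1+m^2 = 10.084196
B = 2(m(b-k) - h) = 2(3.0140*(-15.575) + 8) = -77.8861
C = h^2 + (b-k)^2 - r^2 = 64 + 242.580625 - 144 = 162.580625
disc = B^2-4AC = 6066.2446 - 6557.9796 = -491.7350
disc < 0

0 intersection points


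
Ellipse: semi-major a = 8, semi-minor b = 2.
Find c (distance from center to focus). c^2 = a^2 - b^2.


c^2 = 8^2 - 2^2 = 64 - 4 = 60
c = sqrt(60) = 7.7460

c = 7.7460


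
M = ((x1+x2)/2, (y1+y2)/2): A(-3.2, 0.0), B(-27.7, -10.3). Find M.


Mx = (-3.2 - 27.7)/2 = -30.9/2 = -15.4500
My = (0.0 - 10.3)/2 = -10.3/2 = -5.1500

(-15.4500, -5.1500)


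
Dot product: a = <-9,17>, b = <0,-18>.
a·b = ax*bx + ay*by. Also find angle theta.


a·b = -9*0 + 17*(-18) = 0 - 306 = -306
|a| = sqrt(81+289) = 19.2354
|b| = sqrt(0+324) = 18.0000
cos(theta) = -306/(sqrt(370)*sqrt(324)) = -306/sqrt(119880) = -0.883788
theta = arccos(-306/sqrt(119880)) = 152.1027 degrees

a·b = -306, theta = 152.1027 deg


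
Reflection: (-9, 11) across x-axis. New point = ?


Reflection rule for x-axis: (x, -y)
(-9, 11) -> (-9, -11)

(-9, -11)


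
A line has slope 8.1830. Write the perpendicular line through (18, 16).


Perpendicular slope = -1/m1 = -1/8.1830 = -0.1222
b2 = y0 - m2*x0 = 16 + 18/8.1830 = 16 + 2.1997 = 18.1997

y = -0.1222x + 18.1997


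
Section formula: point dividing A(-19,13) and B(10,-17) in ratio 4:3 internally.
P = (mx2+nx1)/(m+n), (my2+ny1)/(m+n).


Px = (4*10 + 3*(-19))/7 = -17/7 = -2.4286
Py = (4*(-17) + 3*13)/7 = -29/7 = -4.1429

P = (-2.4286, -4.1429)


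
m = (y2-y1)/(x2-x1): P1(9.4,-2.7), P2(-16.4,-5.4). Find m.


dy = -5.4 + 2.7 = -2.7
dx = -16.4 - 9.4 = -25.8
m = -2.7/(-25.8) = 0.1047

m = 0.1047


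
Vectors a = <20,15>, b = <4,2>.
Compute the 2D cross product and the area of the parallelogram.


cross = 20*2 - 15*4 = 40 - 60 = -20
Parallelogram area = |-20| = 20

cross = -20, parallelogram area = 20


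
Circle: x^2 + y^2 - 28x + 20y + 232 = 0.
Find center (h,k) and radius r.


h = -D/2 = 28/2 = 14
k = -E/2 = -20/2 = -10
r^2 = h^2 + k^2 - F = 196 + 100 - 232 = 64
r = 8

Center (14, -10), radius = 8


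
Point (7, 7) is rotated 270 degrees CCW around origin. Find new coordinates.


cos(270) = 0, sin(270) = -1
x' = 7*0 - 7*(-1) = 7
y' = 7*(-1) + 7*0 = -7

(7, -7)


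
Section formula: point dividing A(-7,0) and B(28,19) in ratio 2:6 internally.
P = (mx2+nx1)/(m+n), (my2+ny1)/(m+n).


Px = (2*28 + 6*(-7))/8 = 14/8 = 1.7500
Py = (2*19 + 6*0)/8 = 38/8 = 4.7500

P = (1.7500, 4.7500)


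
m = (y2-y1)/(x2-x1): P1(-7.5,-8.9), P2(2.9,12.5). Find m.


dy = 12.5 + 8.9 = 21.4
dx = 2.9 + 7.5 = 10.4
m = 21.4/10.4 = 2.0577

m = 2.0577


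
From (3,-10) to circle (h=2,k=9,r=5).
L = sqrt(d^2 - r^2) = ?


d = sqrt((3-2)^2 + (-10-9)^2) = sqrt(1+361) = 19.0263
L = sqrt(362.0000 - 25) = sqrt(337.0000) = 18.3576

18.3576


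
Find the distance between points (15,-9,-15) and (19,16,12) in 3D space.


dx=4, dy=25, dz=27
d = sqrt(16+625+729) = sqrt(1370) = 37.0135

37.0135


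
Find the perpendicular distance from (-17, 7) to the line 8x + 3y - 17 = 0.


|8*(-17) + 3*7 - 17| = |-132| = 132
sqrt(64 + 9) = sqrt(73) = 8.5440
d = 132/sqrt(73) = 15.4494

15.4494


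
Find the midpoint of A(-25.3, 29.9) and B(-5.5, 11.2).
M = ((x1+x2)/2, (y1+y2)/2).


Mx = (-25.3 - 5.5)/2 = -30.8/2 = -15.4000
My = (29.9 + 11.2)/2 = 41.1/2 = 20.5500

(-15.4000, 20.5500)


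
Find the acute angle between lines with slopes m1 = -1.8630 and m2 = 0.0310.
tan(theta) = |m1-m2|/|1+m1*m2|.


m1-m2 = -1.894
1+m1*m2 = 0.942247
tan(theta) = |-1.894/0.942247| = 2.010089
theta = arctan(|-1.894/0.942247|) = 63.5501 degrees (acute angle)

63.5501 degrees


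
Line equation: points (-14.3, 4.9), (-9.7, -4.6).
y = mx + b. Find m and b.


m = (-9.5)/(4.6) = -2.0652
b = y1 - m*x1 = 4.9 - (-9.5*(-14.3))/(4.6) = 4.9 - 29.5326 = -24.6326

y = -2.0652x - 24.6326


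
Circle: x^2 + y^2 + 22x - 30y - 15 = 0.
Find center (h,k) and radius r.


h = -D/2 = -22/2 = -11
k = -E/2 = 30/2 = 15
r^2 = h^2 + k^2 - F = 121 + 225 + 15 = 361
r = 19

Center (-11, 15), radius = 19


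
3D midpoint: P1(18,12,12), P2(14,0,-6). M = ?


Mx = (18+14)/2 = 16.0000
My = (12+0)/2 = 6.0000
Mz = (12- 6)/2 = 3.0000

M = (16.0000, 6.0000, 3.0000)


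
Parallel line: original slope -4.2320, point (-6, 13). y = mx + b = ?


Parallel lines have equal slopes.
m2 = -4.2320
b2 = 13 + 4.2320*(-6) = -12.3920

y = -4.2320x - 12.3920


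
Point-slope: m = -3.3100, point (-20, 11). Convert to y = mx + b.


y - 11 = -3.3100(x + 20)
y = -3.3100x + 11 + 3.3100*(-20)
y = -3.3100x - 55.2000

y = -3.3100x - 55.2000


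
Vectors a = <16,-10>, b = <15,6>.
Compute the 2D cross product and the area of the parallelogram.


cross = 16*6 + 10*15 = 96 + 150 = 246
Parallelogram area = |246| = 246

cross = 246, parallelogram area = 246


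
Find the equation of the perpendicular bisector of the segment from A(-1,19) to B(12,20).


Midpoint = (5.5, 19.5)
Slope of AB = dy/dx = 1/13 = 0.0769
Perp slope = -dx/dy = -13/1 = -13.0000
b = My - (perp slope)*Mx = 19.5 + (13*5.5)/1 = 19.5 + 71.5000 = 91.0000

y = -13.0000x + 91.0000


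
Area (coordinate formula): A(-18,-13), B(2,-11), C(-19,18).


-18*(-11-18) = 522
2*(18+ 13) = 62
-19*(-13+ 11) = 38
sum = 622
Area = |622|/2 = 311.0000

311.0000 sq units


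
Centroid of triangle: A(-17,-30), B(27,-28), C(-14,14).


Gx = (-17+27- 14)/3 = -4/3 = -1.3333
Gy = (-30- 28+14)/3 = -44/3 = -14.6667

G = (-1.3333, -14.6667)


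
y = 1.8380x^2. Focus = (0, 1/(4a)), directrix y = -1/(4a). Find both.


a = 1.8380
1/(4a) = 0.1360
Focus = (0, 0.1360)
Directrix: y = -0.1360

Focus = (0, 0.1360), Directrix: y = -0.1360


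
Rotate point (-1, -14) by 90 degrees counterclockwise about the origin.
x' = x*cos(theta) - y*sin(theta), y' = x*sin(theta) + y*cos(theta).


cos(90) = 0, sin(90) = 1
x' = -1*0 + 14*1 = 14
y' = -1*1 - 14*0 = -1

(14, -1)


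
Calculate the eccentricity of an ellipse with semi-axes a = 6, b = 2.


c = sqrt(36-4) = sqrt(32) = 5.6569
e = c/a = sqrt(32)/6 = 0.9428

e = 0.9428


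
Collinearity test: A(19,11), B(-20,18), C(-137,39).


19*(18-39) - 20*(39-11) - 137*(11-18)
= -399 - 560 + 959 = 0

Yes, collinear (determinant = 0)


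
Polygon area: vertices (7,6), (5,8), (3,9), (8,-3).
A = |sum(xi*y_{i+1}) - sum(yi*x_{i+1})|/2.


sum(xi*y_{i+1}) = 7*8 + 5*9 + 3*(-3) + 8*6 = 140
sum(yi*x_{i+1}) = 6*5 + 8*3 + 9*8 - 3*7 = 105
Area = |140 - 105|/2 = 35/2 = 17.5000

17.5000 sq units


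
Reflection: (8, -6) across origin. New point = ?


Reflection rule for origin: (-x, -y)
(8, -6) -> (-8, 6)

(-8, 6)


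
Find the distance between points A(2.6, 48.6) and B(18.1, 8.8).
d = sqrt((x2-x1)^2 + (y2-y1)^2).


dx = 18.1 - 2.6 = 15.5
dy = 8.8 - 48.6 = -39.8
d = sqrt(240.25 + 1584.04) = sqrt(1824.29) = 42.7117

42.7117


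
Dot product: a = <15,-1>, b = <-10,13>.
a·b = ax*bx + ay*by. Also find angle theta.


a·b = 15*(-10) - 1*13 = -150 - 13 = -163
|a| = sqrt(225+1) = 15.0333
|b| = sqrt(100+169) = 16.4012
cos(theta) = -163/(sqrt(226)*sqrt(269)) = -163/sqrt(60794) = -0.661085
theta = arccos(-163/sqrt(60794)) = 131.3827 degrees

a·b = -163, theta = 131.3827 deg


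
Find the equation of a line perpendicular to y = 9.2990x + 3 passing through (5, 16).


Perpendicular slope = -1/m1 = -1/9.2990 = -0.1075
b2 = y0 - m2*x0 = 16 + 5/9.2990 = 16 + 0.5377 = 16.5377

y = -0.1075x + 16.5377


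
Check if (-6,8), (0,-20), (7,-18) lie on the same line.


-6*(-20+ 18) + 0*(-18-8) + 7*(8+ 20)
= 12 + 0 + 196 = 208

No, not collinear (determinant = 208)


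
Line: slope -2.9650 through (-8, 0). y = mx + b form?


y - 0 = -2.9650(x + 8)
y = -2.9650x + 0 + 2.9650*(-8)
y = -2.9650x - 23.7200

y = -2.9650x - 23.7200


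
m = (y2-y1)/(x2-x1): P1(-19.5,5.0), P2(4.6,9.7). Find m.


dy = 9.7 - 5.0 = 4.7
dx = 4.6 + 19.5 = 24.1
m = 4.7/24.1 = 0.1950

m = 0.1950


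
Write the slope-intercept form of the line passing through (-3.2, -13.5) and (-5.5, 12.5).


m = (26.0)/(-2.3) = -11.3043
b = y1 - m*x1 = -13.5 - (26.0*(-3.2))/(-2.3) = -13.5 - 36.1739 = -49.6739

y = -11.3043x - 49.6739


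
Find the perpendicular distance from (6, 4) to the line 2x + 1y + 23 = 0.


|2*6 + 1*4 + 23| = |39| = 39
sqrt(4 + 1) = sqrt(5) = 2.2361
d = 39/sqrt(5) = 17.4413

17.4413


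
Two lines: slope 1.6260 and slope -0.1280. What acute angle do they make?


m1-m2 = 1.754
1+m1*m2 = 0.791872
tan(theta) = |1.754/0.791872| = 2.215004
theta = arctan(|1.754/0.791872|) = 65.7024 degrees (acute angle)

65.7024 degrees


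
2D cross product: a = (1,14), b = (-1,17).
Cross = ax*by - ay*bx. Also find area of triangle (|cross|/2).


cross = 1*17 - 14*(-1) = 17 + 14 = 31
Triangle area = |31|/2 = 31/2 = 15.5000

cross = 31, triangle area = 15.5000


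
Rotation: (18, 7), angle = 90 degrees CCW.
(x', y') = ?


cos(90) = 0, sin(90) = 1
x' = 18*0 - 7*1 = -7
y' = 18*1 + 7*0 = 18

(-7, 18)


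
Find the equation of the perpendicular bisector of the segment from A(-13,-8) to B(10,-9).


Midpoint = (-1.5, -8.5)
Slope of AB = dy/dx = -1/23 = -0.0435
Perp slope = -dx/dy = 23/1 = 23.0000
b = My - (perp slope)*Mx = -8.5 + (23*(-1.5))/(-1) = -8.5 + 34.5000 = 26.0000

y = 23.0000x + 26.0000


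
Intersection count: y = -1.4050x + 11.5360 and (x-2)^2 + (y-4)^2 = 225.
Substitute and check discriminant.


Substitute y = -1.4050x + 11.5360: (x-2)^2 + (-1.4050x+11.5360-4)^2 = 225
Expand to Ax^2 + Bx + C = 0, where b-k = 7.536
A = 1+m^2 = 2.974025
B = 2(m(b-k) - h) = 2(-1.4050*7.536 - 2) = -25.17616
C = h^2 + (b-k)^2 - r^2 = 4 + 56.791296 - 225 = -164.208704
disc = B^2-4AC = 633.8390 + 1953.4432 = 2587.2822
disc > 0

2 intersection points


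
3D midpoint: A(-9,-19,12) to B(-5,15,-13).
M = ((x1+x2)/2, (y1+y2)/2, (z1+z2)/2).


Mx = (-9- 5)/2 = -7.0000
My = (-19+15)/2 = -2.0000
Mz = (12- 13)/2 = -0.5000

M = (-7.0000, -2.0000, -0.5000)


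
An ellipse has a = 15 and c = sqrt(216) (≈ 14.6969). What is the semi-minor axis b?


b^2 = 15^2 - (sqrt(216))^2 = 225 - 216 = 9
b = sqrt(9) = 3

b = 3


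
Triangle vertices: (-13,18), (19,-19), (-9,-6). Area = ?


-13*(-19+ 6) = 169
19*(-6-18) = -456
-9*(18+ 19) = -333
sum = -620
Area = |-620|/2 = 310.0000

310.0000 sq units


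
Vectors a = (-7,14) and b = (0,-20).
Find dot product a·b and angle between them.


a·b = -7*0 + 14*(-20) = 0 - 280 = -280
|a| = sqrt(49+196) = 15.6525
|b| = sqrt(0+400) = 20.0000
cos(theta) = -280/(sqrt(245)*sqrt(400)) = -280/sqrt(98000) = -0.894427
theta = arccos(-280/sqrt(98000)) = 153.4349 degrees

a·b = -280, theta = 153.4349 deg


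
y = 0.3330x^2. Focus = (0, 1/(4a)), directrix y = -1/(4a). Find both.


a = 0.3330
1/(4a) = 0.7508
Focus = (0, 0.7508)
Directrix: y = -0.7508

Focus = (0, 0.7508), Directrix: y = -0.7508


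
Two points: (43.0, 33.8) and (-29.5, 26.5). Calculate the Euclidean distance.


dx = -29.5 - 43.0 = -72.5
dy = 26.5 - 33.8 = -7.3
d = sqrt(5256.25 + 53.29) = sqrt(5309.54) = 72.8666

72.8666


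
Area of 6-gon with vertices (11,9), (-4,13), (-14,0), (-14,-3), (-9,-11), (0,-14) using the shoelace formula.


sum(xi*y_{i+1}) = 11*13 - 4*0 - 14*(-3) - 14*(-11) - 9*(-14) + 0*9 = 465
sum(yi*x_{i+1}) = 9*(-4) + 13*(-14) + 0*(-14) - 3*(-9) - 11*0 - 14*11 = -345
Area = |465 + 345|/2 = 810/2 = 405.0000

405.0000 sq units


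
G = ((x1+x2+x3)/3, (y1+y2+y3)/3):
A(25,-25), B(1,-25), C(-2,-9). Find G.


Gx = (25+1- 2)/3 = 24/3 = 8.0000
Gy = (-25- 25- 9)/3 = -59/3 = -19.6667

G = (8.0000, -19.6667)


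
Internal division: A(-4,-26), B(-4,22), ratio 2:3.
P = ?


Px = (2*(-4) + 3*(-4))/5 = -20/5 = -4.0000
Py = (2*22 + 3*(-26))/5 = -34/5 = -6.8000

P = (-4.0000, -6.8000)


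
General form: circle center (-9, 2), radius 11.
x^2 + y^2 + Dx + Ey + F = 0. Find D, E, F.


(x+ 9)^2 + (y-2)^2 = 11^2
D = -2h = 18, E = -2k = -4
F = h^2+k^2-r^2 = 81+4-121 = -36

D = 18, E = -4, F = -36


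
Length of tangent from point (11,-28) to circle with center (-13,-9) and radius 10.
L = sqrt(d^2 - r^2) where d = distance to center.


d = sqrt((11+ 13)^2 + (-28+ 9)^2) = sqrt(576+361) = 30.6105
L = sqrt(937.0000 - 100) = sqrt(837.0000) = 28.9310

28.9310


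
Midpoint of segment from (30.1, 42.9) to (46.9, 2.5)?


Mx = (30.1 + 46.9)/2 = 77.0/2 = 38.5000
My = (42.9 + 2.5)/2 = 45.4/2 = 22.7000

(38.5000, 22.7000)


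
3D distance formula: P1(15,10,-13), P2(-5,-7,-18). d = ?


dx=-20, dy=-17, dz=-5
d = sqrt(400+289+25) = sqrt(714) = 26.7208

26.7208


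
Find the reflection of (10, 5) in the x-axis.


Reflection rule for x-axis: (x, -y)
(10, 5) -> (10, -5)

(10, -5)


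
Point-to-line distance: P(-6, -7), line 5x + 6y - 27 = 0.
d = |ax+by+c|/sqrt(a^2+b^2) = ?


|5*(-6) + 6*(-7) - 27| = |-99| = 99
sqrt(25 + 36) = sqrt(61) = 7.8102
d = 99/sqrt(61) = 12.6757

12.6757


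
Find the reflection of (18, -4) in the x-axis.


Reflection rule for x-axis: (x, -y)
(18, -4) -> (18, 4)

(18, 4)


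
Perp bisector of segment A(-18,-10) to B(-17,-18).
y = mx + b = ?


Midpoint = (-17.5, -14)
Slope of AB = dy/dx = -8/1 = -8.0000
Perp slope = -dx/dy = 1/8 = 0.1250
b = My - (perp slope)*Mx = -14 + (1*(-17.5))/(-8) = -14 + 2.1875 = -11.8125

y = 0.1250x - 11.8125


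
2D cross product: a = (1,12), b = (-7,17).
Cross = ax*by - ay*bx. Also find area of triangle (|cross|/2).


cross = 1*17 - 12*(-7) = 17 + 84 = 101
Triangle area = |101|/2 = 101/2 = 50.5000

cross = 101, triangle area = 50.5000


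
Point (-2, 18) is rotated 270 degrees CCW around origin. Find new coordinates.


cos(270) = 0, sin(270) = -1
x' = -2*0 - 18*(-1) = 18
y' = -2*(-1) + 18*0 = 2

(18, 2)


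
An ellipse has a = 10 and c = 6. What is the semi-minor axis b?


b^2 = 10^2 - (6)^2 = 100 - 36 = 64
b = sqrt(64) = 8

b = 8


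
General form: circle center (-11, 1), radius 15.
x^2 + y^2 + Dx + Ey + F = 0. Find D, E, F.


(x+ 11)^2 + (y-1)^2 = 15^2
D = -2h = 22, E = -2k = -2
F = h^2+k^2-r^2 = 121+1-225 = -103

D = 22, E = -2, F = -103


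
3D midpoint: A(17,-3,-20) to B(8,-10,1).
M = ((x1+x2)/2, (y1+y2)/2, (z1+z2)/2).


Mx = (17+8)/2 = 12.5000
My = (-3- 10)/2 = -6.5000
Mz = (-20+1)/2 = -9.5000

M = (12.5000, -6.5000, -9.5000)


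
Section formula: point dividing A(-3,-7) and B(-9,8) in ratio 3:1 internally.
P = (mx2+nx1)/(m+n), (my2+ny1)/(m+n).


Px = (3*(-9) + 1*(-3))/4 = -30/4 = -7.5000
Py = (3*8 + 1*(-7))/4 = 17/4 = 4.2500

P = (-7.5000, 4.2500)


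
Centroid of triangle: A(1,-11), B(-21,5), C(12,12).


Gx = (1- 21+12)/3 = -8/3 = -2.6667
Gy = (-11+5+12)/3 = 6/3 = 2.0000

G = (-2.6667, 2.0000)


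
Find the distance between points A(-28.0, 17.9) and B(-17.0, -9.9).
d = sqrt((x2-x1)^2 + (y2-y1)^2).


dx = -17.0 + 28.0 = 11.0
dy = -9.9 - 17.9 = -27.8
d = sqrt(121.0 + 772.84) = sqrt(893.84) = 29.8972

29.8972


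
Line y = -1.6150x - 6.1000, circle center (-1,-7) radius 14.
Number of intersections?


Substitute y = -1.6150x - 6.1000: (x+ 1)^2 + (-1.6150x- 6.1000+ 7)^2 = 196
Expand to Ax^2 + Bx + C = 0, where b-k = 0.9
A = 1+m^2 = 3.608225
B = 2(m(b-k) - h) = 2(-1.6150*0.9 + 1) = -0.907
C = h^2 + (b-k)^2 - r^2 = 1 + 0.81 - 196 = -194.19
disc = B^2-4AC = 0.8226 + 2802.7249 = 2803.5475
disc > 0

2 intersection points


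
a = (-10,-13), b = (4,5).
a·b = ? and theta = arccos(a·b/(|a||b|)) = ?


a·b = -10*4 - 13*5 = -40 - 65 = -105
|a| = sqrt(100+169) = 16.4012
|b| = sqrt(16+25) = 6.4031
cos(theta) = -105/(sqrt(269)*sqrt(41)) = -105/sqrt(11029) = -0.999819
theta = arccos(-105/sqrt(11029)) = 178.9088 degrees

a·b = -105, theta = 178.9088 deg


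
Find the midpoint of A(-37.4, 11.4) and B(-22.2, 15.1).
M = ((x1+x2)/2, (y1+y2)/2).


Mx = (-37.4 - 22.2)/2 = -59.6/2 = -29.8000
My = (11.4 + 15.1)/2 = 26.5/2 = 13.2500

(-29.8000, 13.2500)


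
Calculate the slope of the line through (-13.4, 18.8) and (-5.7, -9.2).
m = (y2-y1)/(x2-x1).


dy = -9.2 - 18.8 = -28.0
dx = -5.7 + 13.4 = 7.7
m = -28.0/7.7 = -3.6364

m = -3.6364


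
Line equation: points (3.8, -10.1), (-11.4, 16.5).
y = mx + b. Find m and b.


m = (26.6)/(-15.2) = -1.7500
b = y1 - m*x1 = -10.1 - (26.6*3.8)/(-15.2) = -10.1 + 6.6500 = -3.4500

y = -1.7500x - 3.4500


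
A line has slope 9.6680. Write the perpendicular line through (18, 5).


Perpendicular slope = -1/m1 = -1/9.6680 = -0.1034
b2 = y0 - m2*x0 = 5 + 18/9.6680 = 5 + 1.8618 = 6.8618

y = -0.1034x + 6.8618


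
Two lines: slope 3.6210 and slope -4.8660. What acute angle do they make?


m1-m2 = 8.487
1+m1*m2 = -16.619786
tan(theta) = |8.487/(-16.619786)| = 0.510656
theta = arctan(|8.487/(-16.619786)|) = 27.0514 degrees (acute angle)

27.0514 degrees


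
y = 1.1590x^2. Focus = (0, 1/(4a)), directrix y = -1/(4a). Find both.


a = 1.1590
1/(4a) = 0.2157
Focus = (0, 0.2157)
Directrix: y = -0.2157

Focus = (0, 0.2157), Directrix: y = -0.2157


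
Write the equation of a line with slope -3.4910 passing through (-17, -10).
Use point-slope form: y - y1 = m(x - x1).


y + 10 = -3.4910(x + 17)
y = -3.4910x - 10 + 3.4910*(-17)
y = -3.4910x - 69.3470

y = -3.4910x - 69.3470


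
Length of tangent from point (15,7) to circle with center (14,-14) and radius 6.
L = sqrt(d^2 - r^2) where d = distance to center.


d = sqrt((15-14)^2 + (7+ 14)^2) = sqrt(1+441) = 21.0238
L = sqrt(442.0000 - 36) = sqrt(406.0000) = 20.1494

20.1494


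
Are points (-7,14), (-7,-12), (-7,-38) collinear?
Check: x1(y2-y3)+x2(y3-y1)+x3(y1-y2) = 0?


-7*(-12+ 38) - 7*(-38-14) - 7*(14+ 12)
= -182 + 364 - 182 = 0

Yes, collinear (determinant = 0)


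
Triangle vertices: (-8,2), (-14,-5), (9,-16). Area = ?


-8*(-5+ 16) = -88
-14*(-16-2) = 252
9*(2+ 5) = 63
sum = 227
Area = |227|/2 = 113.5000

113.5000 sq units


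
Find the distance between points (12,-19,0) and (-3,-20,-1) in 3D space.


dx=-15, dy=-1, dz=-1
d = sqrt(225+1+1) = sqrt(227) = 15.0665

15.0665


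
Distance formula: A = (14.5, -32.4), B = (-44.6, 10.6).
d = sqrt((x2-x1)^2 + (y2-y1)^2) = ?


dx = -44.6 - 14.5 = -59.1
dy = 10.6 + 32.4 = 43.0
d = sqrt(3492.81 + 1849.0) = sqrt(5341.81) = 73.0877

73.0877


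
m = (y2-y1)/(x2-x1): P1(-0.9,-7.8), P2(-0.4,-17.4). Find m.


dy = -17.4 + 7.8 = -9.6
dx = -0.4 + 0.9 = 0.5
m = -9.6/0.5 = -19.2000

m = -19.2000


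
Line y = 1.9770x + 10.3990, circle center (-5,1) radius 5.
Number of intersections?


Substitute y = 1.9770x + 10.3990: (x+ 5)^2 + (1.9770x+10.3990-1)^2 = 25
Expand to Ax^2 + Bx + C = 0, where b-k = 9.399
A = 1+m^2 = 4.908529
B = 2(m(b-k) - h) = 2(1.9770*9.399 + 5) = 47.163646
C = h^2 + (b-k)^2 - r^2 = 25 + 88.341201 - 25 = 88.341201
disc = B^2-4AC = 2224.4095 - 1734.5014 = 489.9081
disc > 0

2 intersection points


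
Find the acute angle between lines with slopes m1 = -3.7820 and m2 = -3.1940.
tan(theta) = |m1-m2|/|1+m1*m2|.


m1-m2 = -0.588
1+m1*m2 = 13.079708
tan(theta) = |-0.588/13.079708| = 0.044955
theta = arctan(|-0.588/13.079708|) = 2.5740 degrees (acute angle)

2.5740 degrees


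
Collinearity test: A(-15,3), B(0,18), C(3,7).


-15*(18-7) + 0*(7-3) + 3*(3-18)
= -165 + 0 - 45 = -210

No, not collinear (determinant = -210)
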